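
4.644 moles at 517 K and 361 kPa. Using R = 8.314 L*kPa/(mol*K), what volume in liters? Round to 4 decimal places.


PV = nRT, solve for V = nRT / P.
nRT = 4.644 * 8.314 * 517 = 19961.4817
V = 19961.4817 / 361
V = 55.29496316 L, rounded to 4 dp:

55.2950 L


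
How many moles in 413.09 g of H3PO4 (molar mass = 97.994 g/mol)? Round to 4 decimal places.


n = mass / M
n = 413.09 / 97.994
n = 4.21546217 mol, rounded to 4 dp:

4.2155 mol


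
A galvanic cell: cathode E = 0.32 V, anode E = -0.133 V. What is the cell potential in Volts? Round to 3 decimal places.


Standard cell potential: E_cell = E_cathode - E_anode.
E_cell = 0.32 - (-0.133)
E_cell = 0.453 V, rounded to 3 dp:

0.453 V


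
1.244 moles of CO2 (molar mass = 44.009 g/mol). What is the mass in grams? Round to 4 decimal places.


mass = n * M
mass = 1.244 * 44.009
mass = 54.747196 g, rounded to 4 dp:

54.7472 g


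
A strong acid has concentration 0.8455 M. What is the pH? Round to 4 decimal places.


A strong acid dissociates completely, so [H+] equals the given concentration.
pH = -log10([H+]) = -log10(0.8455)
pH = 0.07288639, rounded to 4 dp:

0.0729


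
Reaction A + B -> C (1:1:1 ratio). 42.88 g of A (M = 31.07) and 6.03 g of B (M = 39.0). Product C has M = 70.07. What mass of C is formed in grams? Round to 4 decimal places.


Find moles of each reactant; the smaller value is the limiting reagent in a 1:1:1 reaction, so moles_C equals moles of the limiter.
n_A = mass_A / M_A = 42.88 / 31.07 = 1.380109 mol
n_B = mass_B / M_B = 6.03 / 39.0 = 0.154615 mol
Limiting reagent: B (smaller), n_limiting = 0.154615 mol
mass_C = n_limiting * M_C = 0.154615 * 70.07
mass_C = 10.83387305 g, rounded to 4 dp:

10.8339 g


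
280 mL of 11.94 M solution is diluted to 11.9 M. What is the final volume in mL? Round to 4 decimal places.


Dilution: M1*V1 = M2*V2, solve for V2.
V2 = M1*V1 / M2
V2 = 11.94 * 280 / 11.9
V2 = 3343.2 / 11.9
V2 = 280.94117647 mL, rounded to 4 dp:

280.9412 mL


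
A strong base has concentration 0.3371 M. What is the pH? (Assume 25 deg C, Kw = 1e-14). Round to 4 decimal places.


A strong base dissociates completely, so [OH-] equals the given concentration.
pOH = -log10([OH-]) = -log10(0.3371) = 0.472241
pH = 14 - pOH = 14 - 0.472241
pH = 13.527759, rounded to 4 dp:

13.5278


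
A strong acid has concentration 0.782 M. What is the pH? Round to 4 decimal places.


A strong acid dissociates completely, so [H+] equals the given concentration.
pH = -log10([H+]) = -log10(0.782)
pH = 0.10679325, rounded to 4 dp:

0.1068


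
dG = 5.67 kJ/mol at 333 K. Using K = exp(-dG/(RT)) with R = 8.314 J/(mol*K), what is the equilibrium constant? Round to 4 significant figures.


dG is in kJ/mol; multiply by 1000 to match R in J/(mol*K).
RT = 8.314 * 333 = 2768.562 J/mol
exponent = -dG*1000 / (RT) = -(5.67*1000) / 2768.562 = -2.04799459
K = exp(-2.04799459)
K = 0.12899333, rounded to 4 significant figures:

0.1290


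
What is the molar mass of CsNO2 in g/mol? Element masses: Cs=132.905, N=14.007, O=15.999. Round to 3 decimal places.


M = sum(count * atomic_mass) over atoms.
M = 1*132.905 + 1*14.007 + 2*15.999
M = 132.905 + 14.007 + 31.998
M = 178.91 g/mol, rounded to 3 dp:

178.910 g/mol


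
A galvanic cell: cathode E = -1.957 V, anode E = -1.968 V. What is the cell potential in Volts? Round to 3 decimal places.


Standard cell potential: E_cell = E_cathode - E_anode.
E_cell = -1.957 - (-1.968)
E_cell = 0.011 V, rounded to 3 dp:

0.011 V


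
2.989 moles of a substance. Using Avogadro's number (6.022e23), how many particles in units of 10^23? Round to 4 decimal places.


N = n * NA, then divide by 1e23 for the requested units.
N / 1e23 = n * 6.022
N / 1e23 = 2.989 * 6.022
N / 1e23 = 17.999758, rounded to 4 dp:

17.9998


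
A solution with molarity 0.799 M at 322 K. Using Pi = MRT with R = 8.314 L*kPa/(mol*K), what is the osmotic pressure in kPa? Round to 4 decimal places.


Osmotic pressure (van't Hoff): Pi = M*R*T.
RT = 8.314 * 322 = 2677.108
Pi = 0.799 * 2677.108
Pi = 2139.009292 kPa, rounded to 4 dp:

2139.0093 kPa


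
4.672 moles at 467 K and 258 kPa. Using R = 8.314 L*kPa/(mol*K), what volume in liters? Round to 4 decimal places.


PV = nRT, solve for V = nRT / P.
nRT = 4.672 * 8.314 * 467 = 18139.6847
V = 18139.6847 / 258
V = 70.30885543 L, rounded to 4 dp:

70.3089 L


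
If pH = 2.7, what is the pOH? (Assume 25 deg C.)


At 25 deg C, pH + pOH = 14.
pOH = 14 - pH = 14 - 2.7
pOH = 11.3:

11.30


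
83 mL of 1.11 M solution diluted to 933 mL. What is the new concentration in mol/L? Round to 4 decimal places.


Dilution: M1*V1 = M2*V2, solve for M2.
M2 = M1*V1 / V2
M2 = 1.11 * 83 / 933
M2 = 92.13 / 933
M2 = 0.09874598 mol/L, rounded to 4 dp:

0.0987 mol/L


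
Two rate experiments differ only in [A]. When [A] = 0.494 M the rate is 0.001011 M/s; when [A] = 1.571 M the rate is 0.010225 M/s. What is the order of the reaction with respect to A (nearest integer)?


Rate is proportional to [A]^n, so rate2/rate1 = ([A]2/[A]1)^n. Take logs to solve for n.
rate2/rate1 = 0.010225 / 0.001011 = 10.1137
[A]2/[A]1 = 1.571 / 0.494 = 3.1802
n = ln(10.1137) / ln(3.1802) = 2.0
Nearest integer order:

2


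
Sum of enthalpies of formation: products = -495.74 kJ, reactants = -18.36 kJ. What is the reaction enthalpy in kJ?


dH_rxn = sum(dH_f products) - sum(dH_f reactants)
dH_rxn = -495.74 - (-18.36)
dH_rxn = -477.38 kJ:

-477.38 kJ


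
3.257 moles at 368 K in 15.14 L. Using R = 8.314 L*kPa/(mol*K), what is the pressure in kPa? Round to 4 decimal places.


PV = nRT, solve for P = nRT / V.
nRT = 3.257 * 8.314 * 368 = 9964.9609
P = 9964.9609 / 15.14
P = 658.18764201 kPa, rounded to 4 dp:

658.1876 kPa


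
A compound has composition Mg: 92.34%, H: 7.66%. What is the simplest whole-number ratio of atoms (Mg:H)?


Assume 100 g of compound, divide each mass% by atomic mass to get moles, then normalize by the smallest to get a raw atom ratio.
Moles per 100 g: Mg: 92.34/24.305 = 3.7992, H: 7.66/1.008 = 7.5992
Raw ratio (divide by min = 3.7992): Mg: 1.0, H: 2.0
Multiply by 1 to clear fractions: Mg: 1.0 ~= 1, H: 2.0 ~= 2
Reduce by GCD to get the simplest whole-number ratio:

1:2


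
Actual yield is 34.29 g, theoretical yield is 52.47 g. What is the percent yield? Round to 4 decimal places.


% yield = 100 * actual / theoretical
% yield = 100 * 34.29 / 52.47
% yield = 65.3516295 %, rounded to 4 dp:

65.3516 %


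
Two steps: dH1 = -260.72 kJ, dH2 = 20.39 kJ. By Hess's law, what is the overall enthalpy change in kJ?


Hess's law: enthalpy is a state function, so add the step enthalpies.
dH_total = dH1 + dH2 = -260.72 + (20.39)
dH_total = -240.33 kJ:

-240.33 kJ


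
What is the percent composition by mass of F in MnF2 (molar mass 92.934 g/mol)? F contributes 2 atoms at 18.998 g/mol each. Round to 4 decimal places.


pct = 100 * (n_elem * M_elem) / M_total
mass_contribution = 2 * 18.998 = 37.996 g/mol
pct = 100 * 37.996 / 92.934
pct = 40.88492909 %, rounded to 4 dp:

40.8849 %


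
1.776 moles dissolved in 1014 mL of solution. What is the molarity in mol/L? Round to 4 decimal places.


Convert volume to liters: V_L = V_mL / 1000.
V_L = 1014 / 1000 = 1.014 L
M = n / V_L = 1.776 / 1.014
M = 1.75147929 mol/L, rounded to 4 dp:

1.7515 mol/L


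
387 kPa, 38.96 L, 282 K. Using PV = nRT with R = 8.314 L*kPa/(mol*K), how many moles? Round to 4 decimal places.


PV = nRT, solve for n = PV / (RT).
PV = 387 * 38.96 = 15077.52
RT = 8.314 * 282 = 2344.548
n = 15077.52 / 2344.548
n = 6.43088561 mol, rounded to 4 dp:

6.4309 mol


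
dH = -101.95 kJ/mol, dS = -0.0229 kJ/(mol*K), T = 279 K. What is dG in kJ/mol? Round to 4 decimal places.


Gibbs: dG = dH - T*dS (consistent units, dS already in kJ/(mol*K)).
T*dS = 279 * -0.0229 = -6.3891
dG = -101.95 - (-6.3891)
dG = -95.5609 kJ/mol, rounded to 4 dp:

-95.5609 kJ/mol


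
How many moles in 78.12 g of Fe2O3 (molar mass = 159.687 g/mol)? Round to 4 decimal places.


n = mass / M
n = 78.12 / 159.687
n = 0.48920701 mol, rounded to 4 dp:

0.4892 mol


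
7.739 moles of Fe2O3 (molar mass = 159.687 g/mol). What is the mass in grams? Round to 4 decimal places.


mass = n * M
mass = 7.739 * 159.687
mass = 1235.817693 g, rounded to 4 dp:

1235.8177 g


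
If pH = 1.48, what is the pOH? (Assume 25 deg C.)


At 25 deg C, pH + pOH = 14.
pOH = 14 - pH = 14 - 1.48
pOH = 12.52:

12.52


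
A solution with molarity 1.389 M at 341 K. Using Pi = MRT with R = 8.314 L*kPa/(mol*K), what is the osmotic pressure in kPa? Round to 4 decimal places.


Osmotic pressure (van't Hoff): Pi = M*R*T.
RT = 8.314 * 341 = 2835.074
Pi = 1.389 * 2835.074
Pi = 3937.917786 kPa, rounded to 4 dp:

3937.9178 kPa


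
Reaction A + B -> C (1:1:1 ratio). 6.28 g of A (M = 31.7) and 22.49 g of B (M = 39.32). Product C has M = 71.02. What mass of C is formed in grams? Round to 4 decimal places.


Find moles of each reactant; the smaller value is the limiting reagent in a 1:1:1 reaction, so moles_C equals moles of the limiter.
n_A = mass_A / M_A = 6.28 / 31.7 = 0.198107 mol
n_B = mass_B / M_B = 22.49 / 39.32 = 0.571974 mol
Limiting reagent: A (smaller), n_limiting = 0.198107 mol
mass_C = n_limiting * M_C = 0.198107 * 71.02
mass_C = 14.06955914 g, rounded to 4 dp:

14.0696 g


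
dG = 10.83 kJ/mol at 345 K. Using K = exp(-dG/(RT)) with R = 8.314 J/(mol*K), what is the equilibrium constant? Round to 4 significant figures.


dG is in kJ/mol; multiply by 1000 to match R in J/(mol*K).
RT = 8.314 * 345 = 2868.33 J/mol
exponent = -dG*1000 / (RT) = -(10.83*1000) / 2868.33 = -3.77571618
K = exp(-3.77571618)
K = 0.022920669, rounded to 4 significant figures:

0.02292


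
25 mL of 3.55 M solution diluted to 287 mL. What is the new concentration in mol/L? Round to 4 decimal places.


Dilution: M1*V1 = M2*V2, solve for M2.
M2 = M1*V1 / V2
M2 = 3.55 * 25 / 287
M2 = 88.75 / 287
M2 = 0.30923345 mol/L, rounded to 4 dp:

0.3092 mol/L


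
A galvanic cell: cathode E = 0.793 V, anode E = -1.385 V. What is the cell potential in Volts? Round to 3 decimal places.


Standard cell potential: E_cell = E_cathode - E_anode.
E_cell = 0.793 - (-1.385)
E_cell = 2.178 V, rounded to 3 dp:

2.178 V


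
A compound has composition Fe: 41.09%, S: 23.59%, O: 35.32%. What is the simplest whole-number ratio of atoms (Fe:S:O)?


Assume 100 g of compound, divide each mass% by atomic mass to get moles, then normalize by the smallest to get a raw atom ratio.
Moles per 100 g: Fe: 41.09/55.845 = 0.7358, S: 23.59/32.065 = 0.7357, O: 35.32/15.999 = 2.2076
Raw ratio (divide by min = 0.7357): Fe: 1.0, S: 1.0, O: 3.001
Multiply by 1 to clear fractions: Fe: 1.0 ~= 1, S: 1.0 ~= 1, O: 3.001 ~= 3
Reduce by GCD to get the simplest whole-number ratio:

1:1:3


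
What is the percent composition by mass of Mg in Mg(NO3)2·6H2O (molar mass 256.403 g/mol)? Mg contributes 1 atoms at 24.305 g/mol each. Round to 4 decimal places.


pct = 100 * (n_elem * M_elem) / M_total
mass_contribution = 1 * 24.305 = 24.305 g/mol
pct = 100 * 24.305 / 256.403
pct = 9.47921826 %, rounded to 4 dp:

9.4792 %


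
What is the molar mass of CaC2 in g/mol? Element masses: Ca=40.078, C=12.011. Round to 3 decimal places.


M = sum(count * atomic_mass) over atoms.
M = 1*40.078 + 2*12.011
M = 40.078 + 24.022
M = 64.1 g/mol, rounded to 3 dp:

64.100 g/mol


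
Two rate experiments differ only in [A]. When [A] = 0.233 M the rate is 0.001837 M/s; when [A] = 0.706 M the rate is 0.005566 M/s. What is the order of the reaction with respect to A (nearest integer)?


Rate is proportional to [A]^n, so rate2/rate1 = ([A]2/[A]1)^n. Take logs to solve for n.
rate2/rate1 = 0.005566 / 0.001837 = 3.0299
[A]2/[A]1 = 0.706 / 0.233 = 3.03
n = ln(3.0299) / ln(3.03) = 1.0
Nearest integer order:

1


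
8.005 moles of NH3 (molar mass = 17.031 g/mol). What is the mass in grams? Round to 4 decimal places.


mass = n * M
mass = 8.005 * 17.031
mass = 136.333155 g, rounded to 4 dp:

136.3332 g


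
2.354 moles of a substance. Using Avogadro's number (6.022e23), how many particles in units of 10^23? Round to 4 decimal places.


N = n * NA, then divide by 1e23 for the requested units.
N / 1e23 = n * 6.022
N / 1e23 = 2.354 * 6.022
N / 1e23 = 14.175788, rounded to 4 dp:

14.1758


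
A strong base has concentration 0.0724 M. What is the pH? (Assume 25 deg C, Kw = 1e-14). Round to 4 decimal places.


A strong base dissociates completely, so [OH-] equals the given concentration.
pOH = -log10([OH-]) = -log10(0.0724) = 1.140261
pH = 14 - pOH = 14 - 1.140261
pH = 12.859739, rounded to 4 dp:

12.8597


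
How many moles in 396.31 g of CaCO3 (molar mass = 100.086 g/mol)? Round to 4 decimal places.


n = mass / M
n = 396.31 / 100.086
n = 3.95969466 mol, rounded to 4 dp:

3.9597 mol


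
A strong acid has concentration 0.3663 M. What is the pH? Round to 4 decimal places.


A strong acid dissociates completely, so [H+] equals the given concentration.
pH = -log10([H+]) = -log10(0.3663)
pH = 0.43616308, rounded to 4 dp:

0.4362


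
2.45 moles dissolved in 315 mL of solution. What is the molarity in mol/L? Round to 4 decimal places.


Convert volume to liters: V_L = V_mL / 1000.
V_L = 315 / 1000 = 0.315 L
M = n / V_L = 2.45 / 0.315
M = 7.77777778 mol/L, rounded to 4 dp:

7.7778 mol/L


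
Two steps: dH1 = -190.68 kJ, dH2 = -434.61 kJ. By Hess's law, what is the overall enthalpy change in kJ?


Hess's law: enthalpy is a state function, so add the step enthalpies.
dH_total = dH1 + dH2 = -190.68 + (-434.61)
dH_total = -625.29 kJ:

-625.29 kJ


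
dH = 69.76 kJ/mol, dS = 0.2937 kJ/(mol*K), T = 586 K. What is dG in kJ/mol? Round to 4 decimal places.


Gibbs: dG = dH - T*dS (consistent units, dS already in kJ/(mol*K)).
T*dS = 586 * 0.2937 = 172.1082
dG = 69.76 - (172.1082)
dG = -102.3482 kJ/mol, rounded to 4 dp:

-102.3482 kJ/mol


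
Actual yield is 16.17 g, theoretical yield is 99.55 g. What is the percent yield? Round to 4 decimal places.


% yield = 100 * actual / theoretical
% yield = 100 * 16.17 / 99.55
% yield = 16.24309392 %, rounded to 4 dp:

16.2431 %


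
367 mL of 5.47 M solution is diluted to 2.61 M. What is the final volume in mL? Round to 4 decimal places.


Dilution: M1*V1 = M2*V2, solve for V2.
V2 = M1*V1 / M2
V2 = 5.47 * 367 / 2.61
V2 = 2007.49 / 2.61
V2 = 769.1532567 mL, rounded to 4 dp:

769.1533 mL


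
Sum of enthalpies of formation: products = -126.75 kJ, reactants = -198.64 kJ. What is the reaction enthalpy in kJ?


dH_rxn = sum(dH_f products) - sum(dH_f reactants)
dH_rxn = -126.75 - (-198.64)
dH_rxn = 71.89 kJ:

71.89 kJ


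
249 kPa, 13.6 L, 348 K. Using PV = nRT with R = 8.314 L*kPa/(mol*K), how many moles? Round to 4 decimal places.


PV = nRT, solve for n = PV / (RT).
PV = 249 * 13.6 = 3386.4
RT = 8.314 * 348 = 2893.272
n = 3386.4 / 2893.272
n = 1.17043956 mol, rounded to 4 dp:

1.1704 mol


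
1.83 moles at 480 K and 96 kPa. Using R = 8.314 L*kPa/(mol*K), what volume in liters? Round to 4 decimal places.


PV = nRT, solve for V = nRT / P.
nRT = 1.83 * 8.314 * 480 = 7303.0176
V = 7303.0176 / 96
V = 76.0731 L, rounded to 4 dp:

76.0731 L


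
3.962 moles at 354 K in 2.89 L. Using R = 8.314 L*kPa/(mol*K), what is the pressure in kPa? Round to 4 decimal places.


PV = nRT, solve for P = nRT / V.
nRT = 3.962 * 8.314 * 354 = 11660.7841
P = 11660.7841 / 2.89
P = 4034.873391 kPa, rounded to 4 dp:

4034.8734 kPa


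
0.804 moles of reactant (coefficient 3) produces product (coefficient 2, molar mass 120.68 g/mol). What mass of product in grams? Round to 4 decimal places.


Use the coefficient ratio to convert reactant moles to product moles, then multiply by the product's molar mass.
moles_P = moles_R * (coeff_P / coeff_R) = 0.804 * (2/3) = 0.536
mass_P = moles_P * M_P = 0.536 * 120.68
mass_P = 64.68448 g, rounded to 4 dp:

64.6845 g


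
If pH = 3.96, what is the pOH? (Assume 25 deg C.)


At 25 deg C, pH + pOH = 14.
pOH = 14 - pH = 14 - 3.96
pOH = 10.04:

10.04


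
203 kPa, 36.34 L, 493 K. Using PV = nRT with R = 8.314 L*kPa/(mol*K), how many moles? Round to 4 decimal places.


PV = nRT, solve for n = PV / (RT).
PV = 203 * 36.34 = 7377.02
RT = 8.314 * 493 = 4098.802
n = 7377.02 / 4098.802
n = 1.79979906 mol, rounded to 4 dp:

1.7998 mol


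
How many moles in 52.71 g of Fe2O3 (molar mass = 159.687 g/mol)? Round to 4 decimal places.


n = mass / M
n = 52.71 / 159.687
n = 0.33008323 mol, rounded to 4 dp:

0.3301 mol


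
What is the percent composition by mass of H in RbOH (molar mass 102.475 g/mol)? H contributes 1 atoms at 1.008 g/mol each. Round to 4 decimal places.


pct = 100 * (n_elem * M_elem) / M_total
mass_contribution = 1 * 1.008 = 1.008 g/mol
pct = 100 * 1.008 / 102.475
pct = 0.98365455 %, rounded to 4 dp:

0.9837 %


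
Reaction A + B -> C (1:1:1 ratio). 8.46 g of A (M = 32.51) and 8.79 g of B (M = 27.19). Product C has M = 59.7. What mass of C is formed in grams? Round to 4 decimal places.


Find moles of each reactant; the smaller value is the limiting reagent in a 1:1:1 reaction, so moles_C equals moles of the limiter.
n_A = mass_A / M_A = 8.46 / 32.51 = 0.260228 mol
n_B = mass_B / M_B = 8.79 / 27.19 = 0.323281 mol
Limiting reagent: A (smaller), n_limiting = 0.260228 mol
mass_C = n_limiting * M_C = 0.260228 * 59.7
mass_C = 15.5356116 g, rounded to 4 dp:

15.5356 g


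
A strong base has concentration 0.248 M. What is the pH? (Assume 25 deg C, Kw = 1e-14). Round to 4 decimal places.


A strong base dissociates completely, so [OH-] equals the given concentration.
pOH = -log10([OH-]) = -log10(0.248) = 0.605548
pH = 14 - pOH = 14 - 0.605548
pH = 13.394452, rounded to 4 dp:

13.3945


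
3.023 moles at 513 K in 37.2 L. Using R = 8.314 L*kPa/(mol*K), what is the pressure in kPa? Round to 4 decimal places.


PV = nRT, solve for P = nRT / V.
nRT = 3.023 * 8.314 * 513 = 12893.3429
P = 12893.3429 / 37.2
P = 346.59523925 kPa, rounded to 4 dp:

346.5952 kPa


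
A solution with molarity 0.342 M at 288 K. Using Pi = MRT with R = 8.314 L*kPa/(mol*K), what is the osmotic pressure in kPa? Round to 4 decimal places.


Osmotic pressure (van't Hoff): Pi = M*R*T.
RT = 8.314 * 288 = 2394.432
Pi = 0.342 * 2394.432
Pi = 818.895744 kPa, rounded to 4 dp:

818.8957 kPa


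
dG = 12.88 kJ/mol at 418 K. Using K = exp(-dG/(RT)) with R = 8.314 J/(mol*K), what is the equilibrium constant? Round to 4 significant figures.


dG is in kJ/mol; multiply by 1000 to match R in J/(mol*K).
RT = 8.314 * 418 = 3475.252 J/mol
exponent = -dG*1000 / (RT) = -(12.88*1000) / 3475.252 = -3.70620605
K = exp(-3.70620605)
K = 0.024570566, rounded to 4 significant figures:

0.02457


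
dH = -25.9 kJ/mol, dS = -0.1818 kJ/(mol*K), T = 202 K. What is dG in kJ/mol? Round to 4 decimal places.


Gibbs: dG = dH - T*dS (consistent units, dS already in kJ/(mol*K)).
T*dS = 202 * -0.1818 = -36.7236
dG = -25.9 - (-36.7236)
dG = 10.8236 kJ/mol, rounded to 4 dp:

10.8236 kJ/mol


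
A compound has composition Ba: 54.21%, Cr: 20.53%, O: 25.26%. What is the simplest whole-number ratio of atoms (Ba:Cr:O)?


Assume 100 g of compound, divide each mass% by atomic mass to get moles, then normalize by the smallest to get a raw atom ratio.
Moles per 100 g: Ba: 54.21/137.327 = 0.3948, Cr: 20.53/51.996 = 0.3948, O: 25.26/15.999 = 1.5788
Raw ratio (divide by min = 0.3948): Ba: 1.0, Cr: 1.0, O: 4.0
Multiply by 1 to clear fractions: Ba: 1.0 ~= 1, Cr: 1.0 ~= 1, O: 4.0 ~= 4
Reduce by GCD to get the simplest whole-number ratio:

1:1:4


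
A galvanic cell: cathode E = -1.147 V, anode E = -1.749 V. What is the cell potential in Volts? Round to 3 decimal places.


Standard cell potential: E_cell = E_cathode - E_anode.
E_cell = -1.147 - (-1.749)
E_cell = 0.602 V, rounded to 3 dp:

0.602 V


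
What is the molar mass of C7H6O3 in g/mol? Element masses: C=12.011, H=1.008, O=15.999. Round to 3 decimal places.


M = sum(count * atomic_mass) over atoms.
M = 7*12.011 + 6*1.008 + 3*15.999
M = 84.077 + 6.048 + 47.997
M = 138.122 g/mol, rounded to 3 dp:

138.122 g/mol


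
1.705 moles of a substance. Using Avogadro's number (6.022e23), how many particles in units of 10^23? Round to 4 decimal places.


N = n * NA, then divide by 1e23 for the requested units.
N / 1e23 = n * 6.022
N / 1e23 = 1.705 * 6.022
N / 1e23 = 10.26751, rounded to 4 dp:

10.2675


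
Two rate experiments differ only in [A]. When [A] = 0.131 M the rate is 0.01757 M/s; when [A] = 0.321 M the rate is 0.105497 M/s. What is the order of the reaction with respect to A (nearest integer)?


Rate is proportional to [A]^n, so rate2/rate1 = ([A]2/[A]1)^n. Take logs to solve for n.
rate2/rate1 = 0.105497 / 0.01757 = 6.0044
[A]2/[A]1 = 0.321 / 0.131 = 2.4504
n = ln(6.0044) / ln(2.4504) = 2.0
Nearest integer order:

2


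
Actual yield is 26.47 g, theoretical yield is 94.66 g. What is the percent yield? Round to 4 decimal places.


% yield = 100 * actual / theoretical
% yield = 100 * 26.47 / 94.66
% yield = 27.96323685 %, rounded to 4 dp:

27.9632 %


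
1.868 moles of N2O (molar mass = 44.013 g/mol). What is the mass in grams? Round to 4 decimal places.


mass = n * M
mass = 1.868 * 44.013
mass = 82.216284 g, rounded to 4 dp:

82.2163 g


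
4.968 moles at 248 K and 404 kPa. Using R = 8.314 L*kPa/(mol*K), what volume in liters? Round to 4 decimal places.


PV = nRT, solve for V = nRT / P.
nRT = 4.968 * 8.314 * 248 = 10243.3801
V = 10243.3801 / 404
V = 25.35490124 L, rounded to 4 dp:

25.3549 L


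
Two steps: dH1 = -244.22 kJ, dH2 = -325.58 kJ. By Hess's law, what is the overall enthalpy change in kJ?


Hess's law: enthalpy is a state function, so add the step enthalpies.
dH_total = dH1 + dH2 = -244.22 + (-325.58)
dH_total = -569.8 kJ:

-569.80 kJ


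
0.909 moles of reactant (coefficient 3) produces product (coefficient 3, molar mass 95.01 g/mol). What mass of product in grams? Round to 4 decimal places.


Use the coefficient ratio to convert reactant moles to product moles, then multiply by the product's molar mass.
moles_P = moles_R * (coeff_P / coeff_R) = 0.909 * (3/3) = 0.909
mass_P = moles_P * M_P = 0.909 * 95.01
mass_P = 86.36409 g, rounded to 4 dp:

86.3641 g


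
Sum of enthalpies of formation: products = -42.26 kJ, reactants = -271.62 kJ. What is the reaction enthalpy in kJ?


dH_rxn = sum(dH_f products) - sum(dH_f reactants)
dH_rxn = -42.26 - (-271.62)
dH_rxn = 229.36 kJ:

229.36 kJ


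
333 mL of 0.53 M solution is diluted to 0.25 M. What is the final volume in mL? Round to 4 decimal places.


Dilution: M1*V1 = M2*V2, solve for V2.
V2 = M1*V1 / M2
V2 = 0.53 * 333 / 0.25
V2 = 176.49 / 0.25
V2 = 705.96 mL, rounded to 4 dp:

705.9600 mL


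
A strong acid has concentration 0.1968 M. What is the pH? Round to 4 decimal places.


A strong acid dissociates completely, so [H+] equals the given concentration.
pH = -log10([H+]) = -log10(0.1968)
pH = 0.70597491, rounded to 4 dp:

0.7060


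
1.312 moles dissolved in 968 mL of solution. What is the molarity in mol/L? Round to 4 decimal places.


Convert volume to liters: V_L = V_mL / 1000.
V_L = 968 / 1000 = 0.968 L
M = n / V_L = 1.312 / 0.968
M = 1.3553719 mol/L, rounded to 4 dp:

1.3554 mol/L


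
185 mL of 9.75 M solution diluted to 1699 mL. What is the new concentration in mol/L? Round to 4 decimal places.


Dilution: M1*V1 = M2*V2, solve for M2.
M2 = M1*V1 / V2
M2 = 9.75 * 185 / 1699
M2 = 1803.75 / 1699
M2 = 1.06165391 mol/L, rounded to 4 dp:

1.0617 mol/L


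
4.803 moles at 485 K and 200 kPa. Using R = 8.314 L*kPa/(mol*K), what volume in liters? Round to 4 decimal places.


PV = nRT, solve for V = nRT / P.
nRT = 4.803 * 8.314 * 485 = 19367.0889
V = 19367.0889 / 200
V = 96.8354445 L, rounded to 4 dp:

96.8354 L


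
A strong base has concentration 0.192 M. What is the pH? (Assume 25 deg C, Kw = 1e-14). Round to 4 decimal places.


A strong base dissociates completely, so [OH-] equals the given concentration.
pOH = -log10([OH-]) = -log10(0.192) = 0.716699
pH = 14 - pOH = 14 - 0.716699
pH = 13.283301, rounded to 4 dp:

13.2833


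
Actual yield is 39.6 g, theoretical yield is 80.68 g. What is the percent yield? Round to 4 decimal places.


% yield = 100 * actual / theoretical
% yield = 100 * 39.6 / 80.68
% yield = 49.08279623 %, rounded to 4 dp:

49.0828 %


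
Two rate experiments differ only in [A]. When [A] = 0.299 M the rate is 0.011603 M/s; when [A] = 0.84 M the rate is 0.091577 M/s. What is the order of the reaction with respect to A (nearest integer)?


Rate is proportional to [A]^n, so rate2/rate1 = ([A]2/[A]1)^n. Take logs to solve for n.
rate2/rate1 = 0.091577 / 0.011603 = 7.8925
[A]2/[A]1 = 0.84 / 0.299 = 2.8094
n = ln(7.8925) / ln(2.8094) = 2.0
Nearest integer order:

2


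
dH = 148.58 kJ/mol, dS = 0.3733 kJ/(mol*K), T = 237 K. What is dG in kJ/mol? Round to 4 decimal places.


Gibbs: dG = dH - T*dS (consistent units, dS already in kJ/(mol*K)).
T*dS = 237 * 0.3733 = 88.4721
dG = 148.58 - (88.4721)
dG = 60.1079 kJ/mol, rounded to 4 dp:

60.1079 kJ/mol


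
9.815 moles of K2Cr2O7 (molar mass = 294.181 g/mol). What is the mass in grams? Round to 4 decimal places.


mass = n * M
mass = 9.815 * 294.181
mass = 2887.386515 g, rounded to 4 dp:

2887.3865 g


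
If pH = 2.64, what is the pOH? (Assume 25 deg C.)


At 25 deg C, pH + pOH = 14.
pOH = 14 - pH = 14 - 2.64
pOH = 11.36:

11.36


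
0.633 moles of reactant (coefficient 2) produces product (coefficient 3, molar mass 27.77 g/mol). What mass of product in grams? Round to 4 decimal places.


Use the coefficient ratio to convert reactant moles to product moles, then multiply by the product's molar mass.
moles_P = moles_R * (coeff_P / coeff_R) = 0.633 * (3/2) = 0.9495
mass_P = moles_P * M_P = 0.9495 * 27.77
mass_P = 26.367615 g, rounded to 4 dp:

26.3676 g


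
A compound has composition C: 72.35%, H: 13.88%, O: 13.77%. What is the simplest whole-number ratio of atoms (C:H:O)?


Assume 100 g of compound, divide each mass% by atomic mass to get moles, then normalize by the smallest to get a raw atom ratio.
Moles per 100 g: C: 72.35/12.011 = 6.0236, H: 13.88/1.008 = 13.7698, O: 13.77/15.999 = 0.8607
Raw ratio (divide by min = 0.8607): C: 6.999, H: 15.999, O: 1.0
Multiply by 1 to clear fractions: C: 6.999 ~= 7, H: 15.999 ~= 16, O: 1.0 ~= 1
Reduce by GCD to get the simplest whole-number ratio:

7:16:1


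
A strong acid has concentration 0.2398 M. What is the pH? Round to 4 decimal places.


A strong acid dissociates completely, so [H+] equals the given concentration.
pH = -log10([H+]) = -log10(0.2398)
pH = 0.62015082, rounded to 4 dp:

0.6202


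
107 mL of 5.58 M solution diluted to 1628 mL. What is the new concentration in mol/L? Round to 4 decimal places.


Dilution: M1*V1 = M2*V2, solve for M2.
M2 = M1*V1 / V2
M2 = 5.58 * 107 / 1628
M2 = 597.06 / 1628
M2 = 0.36674447 mol/L, rounded to 4 dp:

0.3667 mol/L


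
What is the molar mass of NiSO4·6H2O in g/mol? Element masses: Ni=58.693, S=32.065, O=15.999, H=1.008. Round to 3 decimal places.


M = sum(count * atomic_mass) over atoms.
M = 1*58.693 + 1*32.065 + 10*15.999 + 12*1.008
M = 58.693 + 32.065 + 159.99 + 12.096
M = 262.844 g/mol, rounded to 3 dp:

262.844 g/mol


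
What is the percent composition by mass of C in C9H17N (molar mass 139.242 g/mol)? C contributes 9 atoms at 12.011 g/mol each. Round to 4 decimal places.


pct = 100 * (n_elem * M_elem) / M_total
mass_contribution = 9 * 12.011 = 108.099 g/mol
pct = 100 * 108.099 / 139.242
pct = 77.63390356 %, rounded to 4 dp:

77.6339 %


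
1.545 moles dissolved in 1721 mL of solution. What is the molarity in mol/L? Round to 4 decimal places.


Convert volume to liters: V_L = V_mL / 1000.
V_L = 1721 / 1000 = 1.721 L
M = n / V_L = 1.545 / 1.721
M = 0.89773388 mol/L, rounded to 4 dp:

0.8977 mol/L


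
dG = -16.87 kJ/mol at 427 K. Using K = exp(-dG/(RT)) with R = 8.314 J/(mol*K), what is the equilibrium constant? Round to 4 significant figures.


dG is in kJ/mol; multiply by 1000 to match R in J/(mol*K).
RT = 8.314 * 427 = 3550.078 J/mol
exponent = -dG*1000 / (RT) = -(-16.87*1000) / 3550.078 = 4.75200827
K = exp(4.75200827)
K = 115.81664, rounded to 4 significant figures:

115.8


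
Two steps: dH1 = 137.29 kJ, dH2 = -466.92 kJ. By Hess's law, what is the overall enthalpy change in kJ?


Hess's law: enthalpy is a state function, so add the step enthalpies.
dH_total = dH1 + dH2 = 137.29 + (-466.92)
dH_total = -329.63 kJ:

-329.63 kJ


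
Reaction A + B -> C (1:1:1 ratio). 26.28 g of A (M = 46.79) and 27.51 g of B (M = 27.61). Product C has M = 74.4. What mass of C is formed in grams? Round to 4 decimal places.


Find moles of each reactant; the smaller value is the limiting reagent in a 1:1:1 reaction, so moles_C equals moles of the limiter.
n_A = mass_A / M_A = 26.28 / 46.79 = 0.561658 mol
n_B = mass_B / M_B = 27.51 / 27.61 = 0.996378 mol
Limiting reagent: A (smaller), n_limiting = 0.561658 mol
mass_C = n_limiting * M_C = 0.561658 * 74.4
mass_C = 41.7873552 g, rounded to 4 dp:

41.7874 g


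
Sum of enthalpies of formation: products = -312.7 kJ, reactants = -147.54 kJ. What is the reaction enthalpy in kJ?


dH_rxn = sum(dH_f products) - sum(dH_f reactants)
dH_rxn = -312.7 - (-147.54)
dH_rxn = -165.16 kJ:

-165.16 kJ


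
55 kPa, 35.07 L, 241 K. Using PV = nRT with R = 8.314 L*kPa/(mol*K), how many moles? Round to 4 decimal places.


PV = nRT, solve for n = PV / (RT).
PV = 55 * 35.07 = 1928.85
RT = 8.314 * 241 = 2003.674
n = 1928.85 / 2003.674
n = 0.9626566 mol, rounded to 4 dp:

0.9627 mol


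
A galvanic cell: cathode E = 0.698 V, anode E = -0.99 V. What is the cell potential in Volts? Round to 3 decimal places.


Standard cell potential: E_cell = E_cathode - E_anode.
E_cell = 0.698 - (-0.99)
E_cell = 1.688 V, rounded to 3 dp:

1.688 V


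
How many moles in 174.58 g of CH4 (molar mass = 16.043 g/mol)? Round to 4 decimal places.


n = mass / M
n = 174.58 / 16.043
n = 10.88200461 mol, rounded to 4 dp:

10.8820 mol


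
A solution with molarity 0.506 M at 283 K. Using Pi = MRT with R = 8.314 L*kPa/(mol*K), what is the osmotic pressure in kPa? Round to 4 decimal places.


Osmotic pressure (van't Hoff): Pi = M*R*T.
RT = 8.314 * 283 = 2352.862
Pi = 0.506 * 2352.862
Pi = 1190.548172 kPa, rounded to 4 dp:

1190.5482 kPa


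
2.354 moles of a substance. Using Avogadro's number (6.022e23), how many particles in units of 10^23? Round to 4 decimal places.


N = n * NA, then divide by 1e23 for the requested units.
N / 1e23 = n * 6.022
N / 1e23 = 2.354 * 6.022
N / 1e23 = 14.175788, rounded to 4 dp:

14.1758


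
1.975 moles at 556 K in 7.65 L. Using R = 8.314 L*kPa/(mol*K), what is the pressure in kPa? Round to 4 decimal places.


PV = nRT, solve for P = nRT / V.
nRT = 1.975 * 8.314 * 556 = 9129.6034
P = 9129.6034 / 7.65
P = 1193.41220915 kPa, rounded to 4 dp:

1193.4122 kPa


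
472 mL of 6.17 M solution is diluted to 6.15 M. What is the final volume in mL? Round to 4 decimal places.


Dilution: M1*V1 = M2*V2, solve for V2.
V2 = M1*V1 / M2
V2 = 6.17 * 472 / 6.15
V2 = 2912.24 / 6.15
V2 = 473.53495935 mL, rounded to 4 dp:

473.5350 mL


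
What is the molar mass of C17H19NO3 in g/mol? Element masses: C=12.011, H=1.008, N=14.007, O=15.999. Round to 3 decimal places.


M = sum(count * atomic_mass) over atoms.
M = 17*12.011 + 19*1.008 + 1*14.007 + 3*15.999
M = 204.187 + 19.152 + 14.007 + 47.997
M = 285.343 g/mol, rounded to 3 dp:

285.343 g/mol


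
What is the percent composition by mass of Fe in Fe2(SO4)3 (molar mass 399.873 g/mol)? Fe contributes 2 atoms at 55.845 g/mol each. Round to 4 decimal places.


pct = 100 * (n_elem * M_elem) / M_total
mass_contribution = 2 * 55.845 = 111.69 g/mol
pct = 100 * 111.69 / 399.873
pct = 27.93136821 %, rounded to 4 dp:

27.9314 %


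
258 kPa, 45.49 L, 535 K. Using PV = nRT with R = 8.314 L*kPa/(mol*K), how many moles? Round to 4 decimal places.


PV = nRT, solve for n = PV / (RT).
PV = 258 * 45.49 = 11736.42
RT = 8.314 * 535 = 4447.99
n = 11736.42 / 4447.99
n = 2.63858957 mol, rounded to 4 dp:

2.6386 mol


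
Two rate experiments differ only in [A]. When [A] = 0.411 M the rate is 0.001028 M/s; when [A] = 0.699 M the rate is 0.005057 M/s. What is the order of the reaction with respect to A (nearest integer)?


Rate is proportional to [A]^n, so rate2/rate1 = ([A]2/[A]1)^n. Take logs to solve for n.
rate2/rate1 = 0.005057 / 0.001028 = 4.9193
[A]2/[A]1 = 0.699 / 0.411 = 1.7007
n = ln(4.9193) / ln(1.7007) = 3.0
Nearest integer order:

3


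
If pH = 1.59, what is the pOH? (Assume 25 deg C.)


At 25 deg C, pH + pOH = 14.
pOH = 14 - pH = 14 - 1.59
pOH = 12.41:

12.41


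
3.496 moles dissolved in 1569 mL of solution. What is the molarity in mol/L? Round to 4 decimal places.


Convert volume to liters: V_L = V_mL / 1000.
V_L = 1569 / 1000 = 1.569 L
M = n / V_L = 3.496 / 1.569
M = 2.22817081 mol/L, rounded to 4 dp:

2.2282 mol/L


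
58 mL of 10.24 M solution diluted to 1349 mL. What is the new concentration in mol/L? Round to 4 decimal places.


Dilution: M1*V1 = M2*V2, solve for M2.
M2 = M1*V1 / V2
M2 = 10.24 * 58 / 1349
M2 = 593.92 / 1349
M2 = 0.44026686 mol/L, rounded to 4 dp:

0.4403 mol/L


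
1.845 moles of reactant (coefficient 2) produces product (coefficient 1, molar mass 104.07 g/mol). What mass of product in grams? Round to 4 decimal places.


Use the coefficient ratio to convert reactant moles to product moles, then multiply by the product's molar mass.
moles_P = moles_R * (coeff_P / coeff_R) = 1.845 * (1/2) = 0.9225
mass_P = moles_P * M_P = 0.9225 * 104.07
mass_P = 96.004575 g, rounded to 4 dp:

96.0046 g


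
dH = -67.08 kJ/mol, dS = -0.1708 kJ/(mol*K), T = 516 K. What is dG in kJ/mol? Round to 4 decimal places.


Gibbs: dG = dH - T*dS (consistent units, dS already in kJ/(mol*K)).
T*dS = 516 * -0.1708 = -88.1328
dG = -67.08 - (-88.1328)
dG = 21.0528 kJ/mol, rounded to 4 dp:

21.0528 kJ/mol


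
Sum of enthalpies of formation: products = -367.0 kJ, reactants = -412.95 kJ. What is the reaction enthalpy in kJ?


dH_rxn = sum(dH_f products) - sum(dH_f reactants)
dH_rxn = -367.0 - (-412.95)
dH_rxn = 45.95 kJ:

45.95 kJ


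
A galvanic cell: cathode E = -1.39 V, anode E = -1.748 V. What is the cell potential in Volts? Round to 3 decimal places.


Standard cell potential: E_cell = E_cathode - E_anode.
E_cell = -1.39 - (-1.748)
E_cell = 0.358 V, rounded to 3 dp:

0.358 V


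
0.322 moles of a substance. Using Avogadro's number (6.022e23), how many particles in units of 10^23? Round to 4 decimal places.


N = n * NA, then divide by 1e23 for the requested units.
N / 1e23 = n * 6.022
N / 1e23 = 0.322 * 6.022
N / 1e23 = 1.939084, rounded to 4 dp:

1.9391


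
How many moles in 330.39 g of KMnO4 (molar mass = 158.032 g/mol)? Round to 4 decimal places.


n = mass / M
n = 330.39 / 158.032
n = 2.09065253 mol, rounded to 4 dp:

2.0907 mol


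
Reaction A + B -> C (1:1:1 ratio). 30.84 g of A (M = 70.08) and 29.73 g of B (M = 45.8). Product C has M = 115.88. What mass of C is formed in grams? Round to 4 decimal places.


Find moles of each reactant; the smaller value is the limiting reagent in a 1:1:1 reaction, so moles_C equals moles of the limiter.
n_A = mass_A / M_A = 30.84 / 70.08 = 0.440068 mol
n_B = mass_B / M_B = 29.73 / 45.8 = 0.649127 mol
Limiting reagent: A (smaller), n_limiting = 0.440068 mol
mass_C = n_limiting * M_C = 0.440068 * 115.88
mass_C = 50.99507984 g, rounded to 4 dp:

50.9951 g


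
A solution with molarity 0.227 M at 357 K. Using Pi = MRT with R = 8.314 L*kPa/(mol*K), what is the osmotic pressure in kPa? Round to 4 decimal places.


Osmotic pressure (van't Hoff): Pi = M*R*T.
RT = 8.314 * 357 = 2968.098
Pi = 0.227 * 2968.098
Pi = 673.758246 kPa, rounded to 4 dp:

673.7582 kPa


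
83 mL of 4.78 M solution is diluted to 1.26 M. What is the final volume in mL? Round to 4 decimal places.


Dilution: M1*V1 = M2*V2, solve for V2.
V2 = M1*V1 / M2
V2 = 4.78 * 83 / 1.26
V2 = 396.74 / 1.26
V2 = 314.87301587 mL, rounded to 4 dp:

314.8730 mL


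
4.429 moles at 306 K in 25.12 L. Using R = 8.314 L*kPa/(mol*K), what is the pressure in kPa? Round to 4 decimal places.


PV = nRT, solve for P = nRT / V.
nRT = 4.429 * 8.314 * 306 = 11267.748
P = 11267.748 / 25.12
P = 448.55684713 kPa, rounded to 4 dp:

448.5568 kPa


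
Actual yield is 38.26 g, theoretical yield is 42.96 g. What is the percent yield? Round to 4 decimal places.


% yield = 100 * actual / theoretical
% yield = 100 * 38.26 / 42.96
% yield = 89.05959032 %, rounded to 4 dp:

89.0596 %


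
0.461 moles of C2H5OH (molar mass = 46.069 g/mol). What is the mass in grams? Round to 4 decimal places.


mass = n * M
mass = 0.461 * 46.069
mass = 21.237809 g, rounded to 4 dp:

21.2378 g


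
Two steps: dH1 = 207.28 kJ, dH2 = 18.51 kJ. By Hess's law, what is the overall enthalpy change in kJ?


Hess's law: enthalpy is a state function, so add the step enthalpies.
dH_total = dH1 + dH2 = 207.28 + (18.51)
dH_total = 225.79 kJ:

225.79 kJ


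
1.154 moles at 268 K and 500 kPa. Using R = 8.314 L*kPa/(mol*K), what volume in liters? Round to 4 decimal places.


PV = nRT, solve for V = nRT / P.
nRT = 1.154 * 8.314 * 268 = 2571.2874
V = 2571.2874 / 500
V = 5.1425748 L, rounded to 4 dp:

5.1426 L


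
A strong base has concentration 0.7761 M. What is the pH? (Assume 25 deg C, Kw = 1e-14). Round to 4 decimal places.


A strong base dissociates completely, so [OH-] equals the given concentration.
pOH = -log10([OH-]) = -log10(0.7761) = 0.110082
pH = 14 - pOH = 14 - 0.110082
pH = 13.889918, rounded to 4 dp:

13.8899


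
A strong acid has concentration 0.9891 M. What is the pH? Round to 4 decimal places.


A strong acid dissociates completely, so [H+] equals the given concentration.
pH = -log10([H+]) = -log10(0.9891)
pH = 0.0047598, rounded to 4 dp:

0.0048


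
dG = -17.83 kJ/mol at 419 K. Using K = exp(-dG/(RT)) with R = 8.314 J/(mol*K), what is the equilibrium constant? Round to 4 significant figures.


dG is in kJ/mol; multiply by 1000 to match R in J/(mol*K).
RT = 8.314 * 419 = 3483.566 J/mol
exponent = -dG*1000 / (RT) = -(-17.83*1000) / 3483.566 = 5.11831841
K = exp(5.11831841)
K = 167.05422, rounded to 4 significant figures:

167.1


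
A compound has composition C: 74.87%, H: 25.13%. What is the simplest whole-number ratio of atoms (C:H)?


Assume 100 g of compound, divide each mass% by atomic mass to get moles, then normalize by the smallest to get a raw atom ratio.
Moles per 100 g: C: 74.87/12.011 = 6.2335, H: 25.13/1.008 = 24.9306
Raw ratio (divide by min = 6.2335): C: 1.0, H: 3.999
Multiply by 1 to clear fractions: C: 1.0 ~= 1, H: 3.999 ~= 4
Reduce by GCD to get the simplest whole-number ratio:

1:4


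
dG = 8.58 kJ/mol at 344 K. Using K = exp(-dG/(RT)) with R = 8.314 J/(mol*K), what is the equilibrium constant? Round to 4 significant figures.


dG is in kJ/mol; multiply by 1000 to match R in J/(mol*K).
RT = 8.314 * 344 = 2860.016 J/mol
exponent = -dG*1000 / (RT) = -(8.58*1000) / 2860.016 = -2.99998322
K = exp(-2.99998322)
K = 0.049787904, rounded to 4 significant figures:

0.04979


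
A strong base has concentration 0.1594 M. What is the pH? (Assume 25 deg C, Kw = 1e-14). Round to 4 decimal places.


A strong base dissociates completely, so [OH-] equals the given concentration.
pOH = -log10([OH-]) = -log10(0.1594) = 0.797512
pH = 14 - pOH = 14 - 0.797512
pH = 13.202488, rounded to 4 dp:

13.2025


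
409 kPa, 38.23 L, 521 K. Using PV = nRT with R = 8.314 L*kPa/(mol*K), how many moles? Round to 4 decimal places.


PV = nRT, solve for n = PV / (RT).
PV = 409 * 38.23 = 15636.07
RT = 8.314 * 521 = 4331.594
n = 15636.07 / 4331.594
n = 3.60977275 mol, rounded to 4 dp:

3.6098 mol


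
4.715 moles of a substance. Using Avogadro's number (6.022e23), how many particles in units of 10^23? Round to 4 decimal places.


N = n * NA, then divide by 1e23 for the requested units.
N / 1e23 = n * 6.022
N / 1e23 = 4.715 * 6.022
N / 1e23 = 28.39373, rounded to 4 dp:

28.3937
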